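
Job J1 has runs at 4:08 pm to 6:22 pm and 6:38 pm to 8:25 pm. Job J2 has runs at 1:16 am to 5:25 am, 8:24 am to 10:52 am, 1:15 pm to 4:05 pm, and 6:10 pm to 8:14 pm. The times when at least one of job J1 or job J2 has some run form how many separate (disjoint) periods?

A ∪ B = 1:16 am–5:25 am, 8:24 am–10:52 am, 1:15 pm–4:05 pm, 4:08 pm–8:25 pm.
That is 4 disjoint pieces.

4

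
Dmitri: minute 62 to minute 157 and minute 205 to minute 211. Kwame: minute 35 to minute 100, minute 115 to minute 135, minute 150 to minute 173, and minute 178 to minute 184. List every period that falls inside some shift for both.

minute 62 to minute 157 overlaps B on minute 62 to minute 100, minute 115 to minute 135, minute 150 to minute 157.
minute 205 to minute 211 falls entirely outside B.

minute 62 to minute 100, minute 115 to minute 135, minute 150 to minute 157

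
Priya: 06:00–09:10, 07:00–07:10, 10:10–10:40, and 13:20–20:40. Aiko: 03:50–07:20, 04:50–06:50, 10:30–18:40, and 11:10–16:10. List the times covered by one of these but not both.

Merge the first list: 06:00–09:10, 10:10–10:40, 13:20–20:40.
Merge the second list: 03:50–07:20, 10:30–18:40.
A but not B: 07:20–09:10, 10:10–10:30, 18:40–20:40.
B but not A: 03:50–06:00, 10:40–13:20.
Combining gives A △ B.

03:50–06:00, 07:20–09:10, 10:10–10:30, 10:40–13:20, 18:40–20:40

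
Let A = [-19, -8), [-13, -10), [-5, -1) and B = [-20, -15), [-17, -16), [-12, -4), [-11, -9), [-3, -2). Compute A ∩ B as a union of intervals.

[-19, -15) ∪ [-12, -8) ∪ [-5, -4) ∪ [-3, -2)

A, merged: [-19, -8), [-5, -1).
B, merged: [-20, -15), [-12, -4), [-3, -2).
[-19, -8) overlaps B on [-19, -15), [-12, -8).
[-5, -1) overlaps B on [-5, -4), [-3, -2).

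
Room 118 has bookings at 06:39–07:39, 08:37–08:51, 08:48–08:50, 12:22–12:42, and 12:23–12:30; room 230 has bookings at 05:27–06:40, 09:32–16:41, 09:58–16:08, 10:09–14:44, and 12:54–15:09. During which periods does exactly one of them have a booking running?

05:27–06:39, 06:40–07:39, 08:37–08:51, 09:32–12:22, 12:42–16:41

A, merged: 06:39–07:39, 08:37–08:51, 12:22–12:42.
B, merged: 05:27–06:40, 09:32–16:41.
A \ B = 06:40–07:39, 08:37–08:51.
B \ A = 05:27–06:39, 09:32–12:22, 12:42–16:41.
Union of the two gives the symmetric difference.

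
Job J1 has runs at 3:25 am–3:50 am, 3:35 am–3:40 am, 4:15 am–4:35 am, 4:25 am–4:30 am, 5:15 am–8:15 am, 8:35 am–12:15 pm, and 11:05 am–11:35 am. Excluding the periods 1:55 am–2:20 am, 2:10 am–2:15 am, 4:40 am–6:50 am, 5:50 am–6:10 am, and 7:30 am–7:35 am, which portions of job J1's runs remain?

3:25 am–3:50 am, 4:15 am–4:35 am, 6:50 am–7:30 am, 7:35 am–8:15 am, 8:35 am–12:15 pm

Merge the first list: 3:25 am–3:50 am, 4:15 am–4:35 am, 5:15 am–8:15 am, 8:35 am–12:15 pm.
Merge the second list: 1:55 am–2:20 am, 4:40 am–6:50 am, 7:30 am–7:35 am.
3:25 am–3:50 am is untouched.
4:15 am–4:35 am is untouched.
5:15 am–8:15 am with B removed leaves 6:50 am–7:30 am, 7:35 am–8:15 am.
8:35 am–12:15 pm is untouched.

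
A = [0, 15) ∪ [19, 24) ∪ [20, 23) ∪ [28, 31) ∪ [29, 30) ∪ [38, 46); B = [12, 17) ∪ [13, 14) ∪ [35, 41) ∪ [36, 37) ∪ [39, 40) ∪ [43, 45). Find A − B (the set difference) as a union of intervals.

[0, 12) ∪ [19, 24) ∪ [28, 31) ∪ [41, 43) ∪ [45, 46)

First set merges to [0, 15), [19, 24), [28, 31), [38, 46).
Second set merges to [12, 17), [35, 41), [43, 45).
[0, 15) with B removed leaves [0, 12).
[19, 24) is untouched.
[28, 31) is untouched.
[38, 46) with B removed leaves [41, 43), [45, 46).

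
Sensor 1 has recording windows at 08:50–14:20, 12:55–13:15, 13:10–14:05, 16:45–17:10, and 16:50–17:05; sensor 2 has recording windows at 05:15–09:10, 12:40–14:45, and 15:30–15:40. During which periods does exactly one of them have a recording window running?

Merge the first list: 08:50–14:20, 16:45–17:10.
A but not B: 09:10–12:40, 16:45–17:10.
B but not A: 05:15–08:50, 14:20–14:45, 15:30–15:40.
Combining gives A △ B.

05:15–08:50, 09:10–12:40, 14:20–14:45, 15:30–15:40, 16:45–17:10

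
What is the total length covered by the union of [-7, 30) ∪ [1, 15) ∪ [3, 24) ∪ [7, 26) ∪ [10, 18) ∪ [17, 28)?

37

Merged: [-7, 30).
Length: 37.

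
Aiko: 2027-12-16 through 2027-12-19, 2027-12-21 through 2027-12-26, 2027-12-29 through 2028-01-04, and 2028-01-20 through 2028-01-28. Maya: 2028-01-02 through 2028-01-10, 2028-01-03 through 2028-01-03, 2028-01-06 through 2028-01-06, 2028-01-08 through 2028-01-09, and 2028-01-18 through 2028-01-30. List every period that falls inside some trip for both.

2028-01-02 through 2028-01-04, 2028-01-20 through 2028-01-28

Merge the second list: 2028-01-02 through 2028-01-10, 2028-01-18 through 2028-01-30.
2027-12-16 through 2027-12-19 falls entirely outside B.
2027-12-21 through 2027-12-26 falls entirely outside B.
2027-12-29 through 2028-01-04 overlaps B on 2028-01-02 through 2028-01-04.
2028-01-20 through 2028-01-28 overlaps B on 2028-01-20 through 2028-01-28.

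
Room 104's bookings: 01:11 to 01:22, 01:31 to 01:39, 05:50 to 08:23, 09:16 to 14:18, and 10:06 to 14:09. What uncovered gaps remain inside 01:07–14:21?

The merged coverage is 01:11–01:22, 01:31–01:39, 05:50–08:23, 09:16–14:18.
Uncovered inside 01:07–14:21: 01:07–01:11, 01:22–01:31, 01:39–05:50, 08:23–09:16, 14:18–14:21.

01:07–01:11, 01:22–01:31, 01:39–05:50, 08:23–09:16, 14:18–14:21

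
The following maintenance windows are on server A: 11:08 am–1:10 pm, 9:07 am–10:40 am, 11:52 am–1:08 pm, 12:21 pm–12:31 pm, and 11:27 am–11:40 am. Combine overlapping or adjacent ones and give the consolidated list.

Sort by start: 9:07 am–10:40 am, 11:08 am–1:10 pm, 11:27 am–11:40 am, 11:52 am–1:08 pm, 12:21 pm–12:31 pm.
11:08 am–1:10 pm is disjoint → start new block.
11:27 am–11:40 am overlaps/touches 11:08 am–1:10 pm → extend to 11:08 am–1:10 pm.
11:52 am–1:08 pm overlaps/touches 11:08 am–1:10 pm → extend to 11:08 am–1:10 pm.
12:21 pm–12:31 pm overlaps/touches 11:08 am–1:10 pm → extend to 11:08 am–1:10 pm.

9:07 am–10:40 am, 11:08 am–1:10 pm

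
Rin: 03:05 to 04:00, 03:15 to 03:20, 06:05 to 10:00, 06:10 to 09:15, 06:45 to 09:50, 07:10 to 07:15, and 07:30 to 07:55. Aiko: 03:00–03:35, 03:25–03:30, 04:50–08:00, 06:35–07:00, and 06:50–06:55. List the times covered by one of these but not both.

First set merges to 03:05–04:00, 06:05–10:00.
Second set merges to 03:00–03:35, 04:50–08:00.
A but not B: 03:35–04:00, 08:00–10:00.
B but not A: 03:00–03:05, 04:50–06:05.
Combining gives A △ B.

03:00–03:05, 03:35–04:00, 04:50–06:05, 08:00–10:00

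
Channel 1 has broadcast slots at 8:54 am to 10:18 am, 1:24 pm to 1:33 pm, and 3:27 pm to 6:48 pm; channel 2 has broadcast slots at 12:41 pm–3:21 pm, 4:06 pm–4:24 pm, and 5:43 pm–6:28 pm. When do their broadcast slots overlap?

8:54 am–10:18 am falls entirely outside B.
1:24 pm–1:33 pm overlaps B on 1:24 pm–1:33 pm.
3:27 pm–6:48 pm overlaps B on 4:06 pm–4:24 pm, 5:43 pm–6:28 pm.

1:24 pm–1:33 pm, 4:06 pm–4:24 pm, 5:43 pm–6:28 pm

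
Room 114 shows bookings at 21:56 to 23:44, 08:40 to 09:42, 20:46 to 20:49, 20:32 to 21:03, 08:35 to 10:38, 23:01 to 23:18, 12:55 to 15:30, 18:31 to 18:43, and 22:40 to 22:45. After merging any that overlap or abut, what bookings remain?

08:35-10:38, 12:55-15:30, 18:31-18:43, 20:32-21:03, 21:56-23:44

Sort by start: 08:35-10:38, 08:40-09:42, 12:55-15:30, 18:31-18:43, 20:32-21:03, 20:46-20:49, 21:56-23:44, 22:40-22:45, 23:01-23:18.
08:40-09:42 overlaps/touches 08:35-10:38 → extend to 08:35-10:38.
12:55-15:30 is disjoint → start new block.
18:31-18:43 is disjoint → start new block.
20:32-21:03 is disjoint → start new block.
20:46-20:49 overlaps/touches 20:32-21:03 → extend to 20:32-21:03.
21:56-23:44 is disjoint → start new block.
22:40-22:45 overlaps/touches 21:56-23:44 → extend to 21:56-23:44.
23:01-23:18 overlaps/touches 21:56-23:44 → extend to 21:56-23:44.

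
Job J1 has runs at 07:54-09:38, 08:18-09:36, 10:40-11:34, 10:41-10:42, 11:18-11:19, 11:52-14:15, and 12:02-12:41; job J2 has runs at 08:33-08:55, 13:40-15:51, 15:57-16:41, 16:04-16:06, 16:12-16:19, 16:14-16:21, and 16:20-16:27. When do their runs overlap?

A, merged: 07:54–09:38, 10:40–11:34, 11:52–14:15.
B, merged: 08:33–08:55, 13:40–15:51, 15:57–16:41.
07:54–09:38 overlaps B on 08:33–08:55.
10:40–11:34 falls entirely outside B.
11:52–14:15 overlaps B on 13:40–14:15.

08:33–08:55, 13:40–14:15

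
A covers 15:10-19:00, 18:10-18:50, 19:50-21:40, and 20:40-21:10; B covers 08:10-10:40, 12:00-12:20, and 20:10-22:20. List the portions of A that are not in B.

15:10-19:00, 19:50-20:10

Merge the first list: 15:10-19:00, 19:50-21:40.
15:10-19:00 is untouched.
19:50-21:40 with B removed leaves 19:50-20:10.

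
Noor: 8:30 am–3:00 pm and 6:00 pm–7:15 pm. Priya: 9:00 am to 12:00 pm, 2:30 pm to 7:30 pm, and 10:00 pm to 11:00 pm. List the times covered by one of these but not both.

A but not B: 8:30 am–9:00 am, 12:00 pm–2:30 pm.
B but not A: 3:00 pm–6:00 pm, 7:15 pm–7:30 pm, 10:00 pm–11:00 pm.
Combining gives A △ B.

8:30 am–9:00 am, 12:00 pm–2:30 pm, 3:00 pm–6:00 pm, 7:15 pm–7:30 pm, 10:00 pm–11:00 pm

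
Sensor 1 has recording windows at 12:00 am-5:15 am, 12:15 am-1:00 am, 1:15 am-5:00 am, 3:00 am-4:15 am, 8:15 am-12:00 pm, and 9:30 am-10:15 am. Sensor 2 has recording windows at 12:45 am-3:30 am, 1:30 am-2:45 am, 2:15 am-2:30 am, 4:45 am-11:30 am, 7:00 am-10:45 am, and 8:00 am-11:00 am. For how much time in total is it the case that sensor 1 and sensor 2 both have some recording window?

A, merged: 12:00 am–5:15 am, 8:15 am–12:00 pm.
B, merged: 12:45 am–3:30 am, 4:45 am–11:30 am.
A ∩ B = 12:45 am–3:30 am, 4:45 am–5:15 am, 8:15 am–11:30 am.
Total: 2 h 45 min + 30 min + 3 h 15 min = 6 h 30 min.

6 h 30 min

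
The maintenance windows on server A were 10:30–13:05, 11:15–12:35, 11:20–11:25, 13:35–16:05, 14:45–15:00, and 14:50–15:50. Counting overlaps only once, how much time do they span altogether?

Merged: 10:30–13:05, 13:35–16:05.
Lengths: 2 h 35 min + 2 h 30 min = 5 h 5 min.

5 h 5 min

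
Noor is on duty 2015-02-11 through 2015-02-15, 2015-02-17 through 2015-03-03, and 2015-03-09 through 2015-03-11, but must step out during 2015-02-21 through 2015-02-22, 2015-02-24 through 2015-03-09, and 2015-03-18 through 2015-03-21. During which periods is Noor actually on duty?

2015-02-11 through 2015-02-15: no B overlap → unchanged.
2015-02-17 through 2015-03-03 minus B → 2015-02-17 through 2015-02-20, 2015-02-23 through 2015-02-23.
2015-03-09 through 2015-03-11 minus B → 2015-03-10 through 2015-03-11.

2015-02-11 through 2015-02-15, 2015-02-17 through 2015-02-20, 2015-02-23 through 2015-02-23, 2015-03-10 through 2015-03-11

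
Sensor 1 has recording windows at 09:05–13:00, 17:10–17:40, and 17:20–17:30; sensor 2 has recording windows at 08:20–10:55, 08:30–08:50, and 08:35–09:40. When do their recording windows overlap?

A, merged: 09:05–13:00, 17:10–17:40.
B, merged: 08:20–10:55.
09:05–13:00 ∩ B → 09:05–10:55.
17:10–17:40 meets no B interval.

09:05–10:55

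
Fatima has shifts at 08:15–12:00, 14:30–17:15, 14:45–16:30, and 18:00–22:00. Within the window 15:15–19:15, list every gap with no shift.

After merging, the occupied span is 08:15–12:00, 14:30–17:15, 18:00–22:00.
Uncovered inside 15:15–19:15: 17:15–18:00.

17:15–18:00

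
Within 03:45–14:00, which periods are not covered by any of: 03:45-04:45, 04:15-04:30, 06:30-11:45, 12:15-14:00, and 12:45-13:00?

Covered (merged): 03:45–04:45, 06:30–11:45, 12:15–14:00.
Complement within 03:45–14:00: 04:45–06:30, 11:45–12:15.

04:45–06:30, 11:45–12:15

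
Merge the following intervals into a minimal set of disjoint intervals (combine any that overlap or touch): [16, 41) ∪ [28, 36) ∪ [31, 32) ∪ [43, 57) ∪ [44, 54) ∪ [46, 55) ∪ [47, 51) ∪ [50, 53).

[16, 41) ∪ [43, 57)

[28, 36) overlaps/touches [16, 41) → extend to [16, 41).
[31, 32) overlaps/touches [16, 41) → extend to [16, 41).
[43, 57) is disjoint → start new block.
[44, 54) overlaps/touches [43, 57) → extend to [43, 57).
[46, 55) overlaps/touches [43, 57) → extend to [43, 57).
[47, 51) overlaps/touches [43, 57) → extend to [43, 57).
[50, 53) overlaps/touches [43, 57) → extend to [43, 57).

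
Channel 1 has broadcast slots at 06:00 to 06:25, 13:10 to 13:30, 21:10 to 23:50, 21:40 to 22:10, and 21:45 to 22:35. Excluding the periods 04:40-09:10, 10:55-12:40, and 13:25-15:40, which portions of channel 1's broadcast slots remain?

A, merged: 06:00–06:25, 13:10–13:30, 21:10–23:50.
06:00–06:25: entirely removed.
13:10–13:30 \ B = 13:10–13:25.
21:10–23:50: nothing removed.

13:10–13:25, 21:10–23:50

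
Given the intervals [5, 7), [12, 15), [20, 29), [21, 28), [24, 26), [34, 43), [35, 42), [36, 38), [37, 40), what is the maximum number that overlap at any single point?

Walk the sorted start/end points keeping a running depth.
The depth first hits 4 at 37.

4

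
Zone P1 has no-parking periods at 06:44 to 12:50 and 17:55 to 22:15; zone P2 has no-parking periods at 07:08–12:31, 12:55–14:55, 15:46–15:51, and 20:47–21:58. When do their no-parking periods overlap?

06:44–12:50 meets the second set on 07:08–12:31.
17:55–22:15 meets the second set on 20:47–21:58.

07:08–12:31, 20:47–21:58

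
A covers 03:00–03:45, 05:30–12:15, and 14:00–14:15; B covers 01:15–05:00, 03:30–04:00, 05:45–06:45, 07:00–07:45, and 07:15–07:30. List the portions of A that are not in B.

05:30–05:45, 06:45–07:00, 07:45–12:15, 14:00–14:15

Second set merges to 01:15–05:00, 05:45–06:45, 07:00–07:45.
03:00–03:45 lies entirely inside B → drops out.
05:30–12:15 with B removed leaves 05:30–05:45, 06:45–07:00, 07:45–12:15.
14:00–14:15 is untouched.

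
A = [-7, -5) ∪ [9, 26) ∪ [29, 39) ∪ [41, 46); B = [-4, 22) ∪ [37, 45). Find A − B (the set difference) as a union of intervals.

[-7, -5) ∪ [22, 26) ∪ [29, 37) ∪ [45, 46)

[-7, -5): no B overlap → unchanged.
[9, 26) minus B → [22, 26).
[29, 39) minus B → [29, 37).
[41, 46) minus B → [45, 46).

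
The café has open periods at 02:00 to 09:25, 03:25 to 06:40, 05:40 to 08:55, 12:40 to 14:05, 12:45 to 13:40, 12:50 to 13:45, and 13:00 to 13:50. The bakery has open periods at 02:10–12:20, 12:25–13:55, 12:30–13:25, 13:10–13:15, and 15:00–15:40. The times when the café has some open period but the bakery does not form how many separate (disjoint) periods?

2

Merge the first list: 02:00–09:25, 12:40–14:05.
Merge the second list: 02:10–12:20, 12:25–13:55, 15:00–15:40.
A \ B = 02:00–02:10, 13:55–14:05.
That is 2 disjoint pieces.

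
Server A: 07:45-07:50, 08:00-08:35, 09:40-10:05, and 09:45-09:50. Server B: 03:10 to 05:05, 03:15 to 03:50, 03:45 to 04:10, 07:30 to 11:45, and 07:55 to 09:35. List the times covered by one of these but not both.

First set merges to 07:45–07:50, 08:00–08:35, 09:40–10:05.
Second set merges to 03:10–05:05, 07:30–11:45.
Only in the first: none.
Only in the second: 03:10–05:05, 07:30–07:45, 07:50–08:00, 08:35–09:40, 10:05–11:45.
Together these are the periods covered by exactly one.

03:10–05:05, 07:30–07:45, 07:50–08:00, 08:35–09:40, 10:05–11:45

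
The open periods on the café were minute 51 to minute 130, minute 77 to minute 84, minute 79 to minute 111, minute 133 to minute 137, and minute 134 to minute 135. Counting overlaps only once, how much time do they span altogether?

Merged: minute 51 to minute 130, minute 133 to minute 137.
Lengths: 79 minutes + 4 minutes = 83 minutes.

83 minutes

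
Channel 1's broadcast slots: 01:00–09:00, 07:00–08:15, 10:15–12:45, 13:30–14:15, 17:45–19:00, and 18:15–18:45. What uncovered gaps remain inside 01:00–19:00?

09:00–10:15, 12:45–13:30, 14:15–17:45

The merged coverage is 01:00–09:00, 10:15–12:45, 13:30–14:15, 17:45–19:00.
Uncovered inside 01:00–19:00: 09:00–10:15, 12:45–13:30, 14:15–17:45.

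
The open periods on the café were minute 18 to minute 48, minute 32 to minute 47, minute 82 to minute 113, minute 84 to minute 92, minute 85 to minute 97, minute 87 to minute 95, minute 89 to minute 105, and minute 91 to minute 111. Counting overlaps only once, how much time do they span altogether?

Merged: minute 18 to minute 48, minute 82 to minute 113.
Lengths: 30 minutes + 31 minutes = 61 minutes.

61 minutes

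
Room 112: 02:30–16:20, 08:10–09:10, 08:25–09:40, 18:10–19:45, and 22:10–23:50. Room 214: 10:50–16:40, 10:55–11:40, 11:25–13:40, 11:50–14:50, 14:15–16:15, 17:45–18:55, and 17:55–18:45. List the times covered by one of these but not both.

02:30-10:50, 16:20-16:40, 17:45-18:10, 18:55-19:45, 22:10-23:50

First set merges to 02:30-16:20, 18:10-19:45, 22:10-23:50.
Second set merges to 10:50-16:40, 17:45-18:55.
A \ B = 02:30-10:50, 18:55-19:45, 22:10-23:50.
B \ A = 16:20-16:40, 17:45-18:10.
Union of the two gives the symmetric difference.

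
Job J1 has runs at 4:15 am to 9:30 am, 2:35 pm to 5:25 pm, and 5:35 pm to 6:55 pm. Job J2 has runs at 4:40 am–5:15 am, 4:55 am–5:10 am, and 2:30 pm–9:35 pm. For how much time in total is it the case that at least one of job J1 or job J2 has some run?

12 h 20 min

Second set merges to 4:40 am–5:15 am, 2:30 pm–9:35 pm.
A ∪ B = 4:15 am–9:30 am, 2:30 pm–9:35 pm.
Total: 5 h 15 min + 7 h 5 min = 12 h 20 min.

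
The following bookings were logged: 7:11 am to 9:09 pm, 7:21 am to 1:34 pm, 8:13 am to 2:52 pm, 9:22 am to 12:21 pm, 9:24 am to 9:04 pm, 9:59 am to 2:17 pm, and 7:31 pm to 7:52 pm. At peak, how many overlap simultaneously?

Walk the sorted start/end points keeping a running depth.
The depth first hits 6 at 9:59 am.

6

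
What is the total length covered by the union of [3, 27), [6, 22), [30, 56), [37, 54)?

50

Merged: [3, 27), [30, 56).
Lengths: 24 + 26 = 50.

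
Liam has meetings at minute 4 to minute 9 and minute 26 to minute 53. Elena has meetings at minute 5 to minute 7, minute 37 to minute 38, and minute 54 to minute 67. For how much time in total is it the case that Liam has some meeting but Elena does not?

A \ B = minute 4 to minute 5, minute 7 to minute 9, minute 26 to minute 37, minute 38 to minute 53.
Total: 1 minute + 2 minutes + 11 minutes + 15 minutes = 29 minutes.

29 minutes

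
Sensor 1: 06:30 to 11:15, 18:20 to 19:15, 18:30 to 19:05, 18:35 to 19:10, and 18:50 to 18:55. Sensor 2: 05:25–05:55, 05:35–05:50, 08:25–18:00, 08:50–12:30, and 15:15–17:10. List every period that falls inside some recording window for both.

First set merges to 06:30–11:15, 18:20–19:15.
Second set merges to 05:25–05:55, 08:25–18:00.
06:30–11:15 ∩ B → 08:25–11:15.
18:20–19:15 meets no B interval.

08:25–11:15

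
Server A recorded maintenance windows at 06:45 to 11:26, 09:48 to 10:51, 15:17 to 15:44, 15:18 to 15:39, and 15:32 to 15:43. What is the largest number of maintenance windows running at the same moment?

At 15:32, 3 of the intervals are simultaneously active.
No point has more.

3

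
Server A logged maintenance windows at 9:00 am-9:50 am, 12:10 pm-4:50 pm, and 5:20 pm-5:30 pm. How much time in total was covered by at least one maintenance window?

Merged: 9:00 am-9:50 am, 12:10 pm-4:50 pm, 5:20 pm-5:30 pm.
Lengths: 50 min + 4 h 40 min + 10 min = 5 h 40 min.

5 h 40 min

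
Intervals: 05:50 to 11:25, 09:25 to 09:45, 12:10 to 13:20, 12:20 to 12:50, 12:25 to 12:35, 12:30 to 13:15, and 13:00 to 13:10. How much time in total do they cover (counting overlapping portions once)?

6 h 45 min

Merged: 05:50–11:25, 12:10–13:20.
Lengths: 5 h 35 min + 1 h 10 min = 6 h 45 min.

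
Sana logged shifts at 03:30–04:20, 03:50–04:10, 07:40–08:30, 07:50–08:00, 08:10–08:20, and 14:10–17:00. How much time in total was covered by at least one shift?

4 h 30 min

Merged: 03:30–04:20, 07:40–08:30, 14:10–17:00.
Lengths: 50 min + 50 min + 2 h 50 min = 4 h 30 min.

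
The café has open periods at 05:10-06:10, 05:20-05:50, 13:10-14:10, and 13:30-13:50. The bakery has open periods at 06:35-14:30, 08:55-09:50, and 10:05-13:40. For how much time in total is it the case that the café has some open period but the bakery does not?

1 h

First set merges to 05:10-06:10, 13:10-14:10.
Second set merges to 06:35-14:30.
A \ B = 05:10-06:10.
Total: 1 h.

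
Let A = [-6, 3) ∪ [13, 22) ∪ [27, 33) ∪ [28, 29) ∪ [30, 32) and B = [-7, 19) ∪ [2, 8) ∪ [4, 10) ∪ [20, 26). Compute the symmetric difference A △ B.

[-7, -6) ∪ [3, 13) ∪ [19, 20) ∪ [22, 26) ∪ [27, 33)

Merge the first list: [-6, 3), [13, 22), [27, 33).
Merge the second list: [-7, 19), [20, 26).
A but not B: [19, 20), [27, 33).
B but not A: [-7, -6), [3, 13), [22, 26).
Combining gives A △ B.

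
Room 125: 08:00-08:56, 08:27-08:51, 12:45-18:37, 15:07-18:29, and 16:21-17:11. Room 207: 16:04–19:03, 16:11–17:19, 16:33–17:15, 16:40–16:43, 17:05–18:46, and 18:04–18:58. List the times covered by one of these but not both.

A, merged: 08:00–08:56, 12:45–18:37.
B, merged: 16:04–19:03.
A but not B: 08:00–08:56, 12:45–16:04.
B but not A: 18:37–19:03.
Combining gives A △ B.

08:00–08:56, 12:45–16:04, 18:37–19:03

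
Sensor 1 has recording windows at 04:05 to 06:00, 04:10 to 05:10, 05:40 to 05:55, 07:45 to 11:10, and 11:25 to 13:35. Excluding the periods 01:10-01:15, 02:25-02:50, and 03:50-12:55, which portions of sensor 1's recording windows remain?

A, merged: 04:05–06:00, 07:45–11:10, 11:25–13:35.
04:05–06:00 lies entirely inside B → drops out.
07:45–11:10 lies entirely inside B → drops out.
11:25–13:35 with B removed leaves 12:55–13:35.

12:55–13:35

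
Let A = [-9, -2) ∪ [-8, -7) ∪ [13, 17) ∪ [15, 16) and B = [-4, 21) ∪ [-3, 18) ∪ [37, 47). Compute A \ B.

Merge the first list: [-9, -2), [13, 17).
Merge the second list: [-4, 21), [37, 47).
[-9, -2) with B removed leaves [-9, -4).
[13, 17) lies entirely inside B → drops out.

[-9, -4)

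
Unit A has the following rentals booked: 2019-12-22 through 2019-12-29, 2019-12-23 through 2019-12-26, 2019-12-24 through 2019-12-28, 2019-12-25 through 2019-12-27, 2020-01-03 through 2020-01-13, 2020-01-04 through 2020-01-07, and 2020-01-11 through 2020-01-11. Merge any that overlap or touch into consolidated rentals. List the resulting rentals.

2019-12-22 through 2019-12-29, 2020-01-03 through 2020-01-13

2019-12-23 through 2019-12-26 overlaps/touches 2019-12-22 through 2019-12-29 → extend to 2019-12-22 through 2019-12-29.
2019-12-24 through 2019-12-28 overlaps/touches 2019-12-22 through 2019-12-29 → extend to 2019-12-22 through 2019-12-29.
2019-12-25 through 2019-12-27 overlaps/touches 2019-12-22 through 2019-12-29 → extend to 2019-12-22 through 2019-12-29.
2020-01-03 through 2020-01-13 is disjoint → start new block.
2020-01-04 through 2020-01-07 overlaps/touches 2020-01-03 through 2020-01-13 → extend to 2020-01-03 through 2020-01-13.
2020-01-11 through 2020-01-11 overlaps/touches 2020-01-03 through 2020-01-13 → extend to 2020-01-03 through 2020-01-13.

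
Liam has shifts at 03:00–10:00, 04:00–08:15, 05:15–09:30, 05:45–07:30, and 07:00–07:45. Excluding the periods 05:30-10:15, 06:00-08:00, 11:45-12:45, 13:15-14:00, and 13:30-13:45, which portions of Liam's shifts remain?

A, merged: 03:00–10:00.
B, merged: 05:30–10:15, 11:45–12:45, 13:15–14:00.
03:00–10:00 minus B → 03:00–05:30.

03:00–05:30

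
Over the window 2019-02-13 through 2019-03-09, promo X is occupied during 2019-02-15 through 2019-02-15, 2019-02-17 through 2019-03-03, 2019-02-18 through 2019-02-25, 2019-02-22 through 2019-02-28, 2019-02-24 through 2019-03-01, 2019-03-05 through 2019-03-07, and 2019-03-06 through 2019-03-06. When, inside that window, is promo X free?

Covered (merged): 2019-02-15 through 2019-02-15, 2019-02-17 through 2019-03-03, 2019-03-05 through 2019-03-07.
Complement within 2019-02-13 through 2019-03-09: 2019-02-13 through 2019-02-14, 2019-02-16 through 2019-02-16, 2019-03-04 through 2019-03-04, 2019-03-08 through 2019-03-09.

2019-02-13 through 2019-02-14, 2019-02-16 through 2019-02-16, 2019-03-04 through 2019-03-04, 2019-03-08 through 2019-03-09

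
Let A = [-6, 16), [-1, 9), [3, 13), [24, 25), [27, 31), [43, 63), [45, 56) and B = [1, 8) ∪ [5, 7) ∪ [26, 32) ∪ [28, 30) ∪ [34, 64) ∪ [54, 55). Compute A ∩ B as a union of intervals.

[1, 8) ∪ [27, 31) ∪ [43, 63)

Merge the first list: [-6, 16), [24, 25), [27, 31), [43, 63).
Merge the second list: [1, 8), [26, 32), [34, 64).
[-6, 16) overlaps B on [1, 8).
[24, 25) falls entirely outside B.
[27, 31) overlaps B on [27, 31).
[43, 63) overlaps B on [43, 63).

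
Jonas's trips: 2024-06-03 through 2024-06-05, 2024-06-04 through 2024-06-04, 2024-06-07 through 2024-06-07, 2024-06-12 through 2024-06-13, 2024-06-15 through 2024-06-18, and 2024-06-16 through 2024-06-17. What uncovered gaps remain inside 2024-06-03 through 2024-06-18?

Covered (merged): 2024-06-03 through 2024-06-05, 2024-06-07 through 2024-06-07, 2024-06-12 through 2024-06-13, 2024-06-15 through 2024-06-18.
Gaps within 2024-06-03 through 2024-06-18: 2024-06-06 through 2024-06-06, 2024-06-08 through 2024-06-11, 2024-06-14 through 2024-06-14.

2024-06-06 through 2024-06-06, 2024-06-08 through 2024-06-11, 2024-06-14 through 2024-06-14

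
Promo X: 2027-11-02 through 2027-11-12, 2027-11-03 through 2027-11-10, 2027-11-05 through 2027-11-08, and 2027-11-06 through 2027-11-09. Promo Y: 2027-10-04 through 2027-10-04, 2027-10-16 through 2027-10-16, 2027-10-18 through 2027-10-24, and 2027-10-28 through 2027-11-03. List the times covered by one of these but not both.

2027-10-04 through 2027-10-04, 2027-10-16 through 2027-10-16, 2027-10-18 through 2027-10-24, 2027-10-28 through 2027-11-01, 2027-11-04 through 2027-11-12

A, merged: 2027-11-02 through 2027-11-12.
Only in the first: 2027-11-04 through 2027-11-12.
Only in the second: 2027-10-04 through 2027-10-04, 2027-10-16 through 2027-10-16, 2027-10-18 through 2027-10-24, 2027-10-28 through 2027-11-01.
Together these are the periods covered by exactly one.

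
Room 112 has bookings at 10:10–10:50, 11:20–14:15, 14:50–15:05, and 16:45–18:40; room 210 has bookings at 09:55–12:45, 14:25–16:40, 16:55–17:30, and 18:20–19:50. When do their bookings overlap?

10:10-10:50, 11:20-12:45, 14:50-15:05, 16:55-17:30, 18:20-18:40

10:10-10:50 ∩ B → 10:10-10:50.
11:20-14:15 ∩ B → 11:20-12:45.
14:50-15:05 ∩ B → 14:50-15:05.
16:45-18:40 ∩ B → 16:55-17:30, 18:20-18:40.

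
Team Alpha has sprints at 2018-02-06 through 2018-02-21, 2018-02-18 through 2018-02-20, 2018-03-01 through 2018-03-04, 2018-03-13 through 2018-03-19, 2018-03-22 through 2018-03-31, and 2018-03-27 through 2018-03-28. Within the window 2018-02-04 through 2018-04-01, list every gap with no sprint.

2018-02-04 through 2018-02-05, 2018-02-22 through 2018-02-28, 2018-03-05 through 2018-03-12, 2018-03-20 through 2018-03-21, 2018-04-01 through 2018-04-01

Covered (merged): 2018-02-06 through 2018-02-21, 2018-03-01 through 2018-03-04, 2018-03-13 through 2018-03-19, 2018-03-22 through 2018-03-31.
Complement within 2018-02-04 through 2018-04-01: 2018-02-04 through 2018-02-05, 2018-02-22 through 2018-02-28, 2018-03-05 through 2018-03-12, 2018-03-20 through 2018-03-21, 2018-04-01 through 2018-04-01.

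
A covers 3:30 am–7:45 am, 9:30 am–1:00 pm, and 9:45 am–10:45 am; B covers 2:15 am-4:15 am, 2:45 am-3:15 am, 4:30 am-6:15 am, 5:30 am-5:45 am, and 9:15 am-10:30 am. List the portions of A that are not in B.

First set merges to 3:30 am-7:45 am, 9:30 am-1:00 pm.
Second set merges to 2:15 am-4:15 am, 4:30 am-6:15 am, 9:15 am-10:30 am.
3:30 am-7:45 am minus B → 4:15 am-4:30 am, 6:15 am-7:45 am.
9:30 am-1:00 pm minus B → 10:30 am-1:00 pm.

4:15 am-4:30 am, 6:15 am-7:45 am, 10:30 am-1:00 pm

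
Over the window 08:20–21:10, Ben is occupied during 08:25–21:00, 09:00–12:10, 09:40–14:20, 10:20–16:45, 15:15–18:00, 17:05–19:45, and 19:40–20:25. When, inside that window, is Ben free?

08:20–08:25, 21:00–21:10

The merged coverage is 08:25–21:00.
Complement within 08:20–21:10: 08:20–08:25, 21:00–21:10.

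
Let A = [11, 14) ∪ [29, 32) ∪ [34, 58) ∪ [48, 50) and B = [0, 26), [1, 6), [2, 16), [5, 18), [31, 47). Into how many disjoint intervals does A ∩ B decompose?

3

A, merged: [11, 14), [29, 32), [34, 58).
B, merged: [0, 26), [31, 47).
A ∩ B = [11, 14), [31, 32), [34, 47).
That is 3 disjoint pieces.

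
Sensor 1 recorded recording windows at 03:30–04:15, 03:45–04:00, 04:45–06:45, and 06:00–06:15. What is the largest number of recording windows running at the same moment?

2

Sweep endpoints in order; track running count of active intervals.
Peak of 2 reached at 03:45.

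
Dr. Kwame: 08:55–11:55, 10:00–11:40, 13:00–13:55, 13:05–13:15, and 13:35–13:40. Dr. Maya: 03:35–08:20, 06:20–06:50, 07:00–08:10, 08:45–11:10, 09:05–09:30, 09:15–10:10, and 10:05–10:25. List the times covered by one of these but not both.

A, merged: 08:55–11:55, 13:00–13:55.
B, merged: 03:35–08:20, 08:45–11:10.
A but not B: 11:10–11:55, 13:00–13:55.
B but not A: 03:35–08:20, 08:45–08:55.
Combining gives A △ B.

03:35–08:20, 08:45–08:55, 11:10–11:55, 13:00–13:55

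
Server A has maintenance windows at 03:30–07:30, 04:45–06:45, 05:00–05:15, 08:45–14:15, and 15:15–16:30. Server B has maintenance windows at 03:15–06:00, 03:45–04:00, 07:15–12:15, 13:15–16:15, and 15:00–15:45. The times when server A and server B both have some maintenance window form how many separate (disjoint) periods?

First set merges to 03:30–07:30, 08:45–14:15, 15:15–16:30.
Second set merges to 03:15–06:00, 07:15–12:15, 13:15–16:15.
A ∩ B = 03:30–06:00, 07:15–07:30, 08:45–12:15, 13:15–14:15, 15:15–16:15.
That is 5 disjoint pieces.

5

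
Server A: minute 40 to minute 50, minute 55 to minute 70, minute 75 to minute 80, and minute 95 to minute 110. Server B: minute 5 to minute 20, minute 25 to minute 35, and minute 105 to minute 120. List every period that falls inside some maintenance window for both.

minute 40 to minute 50 meets no B interval.
minute 55 to minute 70 meets no B interval.
minute 75 to minute 80 meets no B interval.
minute 95 to minute 110 ∩ B → minute 105 to minute 110.

minute 105 to minute 110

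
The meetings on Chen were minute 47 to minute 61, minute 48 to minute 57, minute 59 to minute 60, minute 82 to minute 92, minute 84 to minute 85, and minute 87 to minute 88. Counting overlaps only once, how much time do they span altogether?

Merged: minute 47 to minute 61, minute 82 to minute 92.
Lengths: 14 minutes + 10 minutes = 24 minutes.

24 minutes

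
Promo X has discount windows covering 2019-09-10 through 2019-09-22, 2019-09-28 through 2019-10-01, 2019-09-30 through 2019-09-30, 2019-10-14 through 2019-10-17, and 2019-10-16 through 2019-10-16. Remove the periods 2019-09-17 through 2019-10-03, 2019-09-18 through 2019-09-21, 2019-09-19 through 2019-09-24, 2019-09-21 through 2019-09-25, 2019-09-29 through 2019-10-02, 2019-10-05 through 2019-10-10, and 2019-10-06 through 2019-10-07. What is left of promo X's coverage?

First set merges to 2019-09-10 through 2019-09-22, 2019-09-28 through 2019-10-01, 2019-10-14 through 2019-10-17.
Second set merges to 2019-09-17 through 2019-10-03, 2019-10-05 through 2019-10-10.
2019-09-10 through 2019-09-22 \ B = 2019-09-10 through 2019-09-16.
2019-09-28 through 2019-10-01: entirely removed.
2019-10-14 through 2019-10-17: nothing removed.

2019-09-10 through 2019-09-16, 2019-10-14 through 2019-10-17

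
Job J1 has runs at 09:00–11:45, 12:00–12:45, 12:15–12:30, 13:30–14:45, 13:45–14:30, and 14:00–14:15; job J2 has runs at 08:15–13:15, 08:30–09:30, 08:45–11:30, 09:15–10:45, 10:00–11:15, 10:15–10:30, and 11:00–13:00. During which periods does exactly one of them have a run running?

08:15–09:00, 11:45–12:00, 12:45–13:15, 13:30–14:45

A, merged: 09:00–11:45, 12:00–12:45, 13:30–14:45.
B, merged: 08:15–13:15.
A but not B: 13:30–14:45.
B but not A: 08:15–09:00, 11:45–12:00, 12:45–13:15.
Combining gives A △ B.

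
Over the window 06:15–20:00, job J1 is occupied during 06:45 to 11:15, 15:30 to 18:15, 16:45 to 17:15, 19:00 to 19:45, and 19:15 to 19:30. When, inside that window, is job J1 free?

After merging, the occupied span is 06:45-11:15, 15:30-18:15, 19:00-19:45.
Gaps within 06:15-20:00: 06:15-06:45, 11:15-15:30, 18:15-19:00, 19:45-20:00.

06:15-06:45, 11:15-15:30, 18:15-19:00, 19:45-20:00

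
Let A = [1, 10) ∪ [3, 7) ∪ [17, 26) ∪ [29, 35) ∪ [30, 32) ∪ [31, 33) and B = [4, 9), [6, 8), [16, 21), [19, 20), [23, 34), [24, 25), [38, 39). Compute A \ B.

[1, 4) ∪ [9, 10) ∪ [21, 23) ∪ [34, 35)

A, merged: [1, 10), [17, 26), [29, 35).
B, merged: [4, 9), [16, 21), [23, 34), [38, 39).
[1, 10) \ B = [1, 4), [9, 10).
[17, 26) \ B = [21, 23).
[29, 35) \ B = [34, 35).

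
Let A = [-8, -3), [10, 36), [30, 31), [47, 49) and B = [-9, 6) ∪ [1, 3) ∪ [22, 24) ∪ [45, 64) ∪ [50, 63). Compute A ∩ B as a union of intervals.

[-8, -3) ∪ [22, 24) ∪ [47, 49)

A, merged: [-8, -3), [10, 36), [47, 49).
B, merged: [-9, 6), [22, 24), [45, 64).
[-8, -3) meets the second set on [-8, -3).
[10, 36) meets the second set on [22, 24).
[47, 49) meets the second set on [47, 49).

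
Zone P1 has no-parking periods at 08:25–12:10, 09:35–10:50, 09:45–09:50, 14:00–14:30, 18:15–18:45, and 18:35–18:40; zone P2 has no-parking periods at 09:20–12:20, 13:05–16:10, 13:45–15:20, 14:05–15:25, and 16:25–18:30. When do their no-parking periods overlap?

09:20-12:10, 14:00-14:30, 18:15-18:30

Merge the first list: 08:25-12:10, 14:00-14:30, 18:15-18:45.
Merge the second list: 09:20-12:20, 13:05-16:10, 16:25-18:30.
08:25-12:10 ∩ B → 09:20-12:10.
14:00-14:30 ∩ B → 14:00-14:30.
18:15-18:45 ∩ B → 18:15-18:30.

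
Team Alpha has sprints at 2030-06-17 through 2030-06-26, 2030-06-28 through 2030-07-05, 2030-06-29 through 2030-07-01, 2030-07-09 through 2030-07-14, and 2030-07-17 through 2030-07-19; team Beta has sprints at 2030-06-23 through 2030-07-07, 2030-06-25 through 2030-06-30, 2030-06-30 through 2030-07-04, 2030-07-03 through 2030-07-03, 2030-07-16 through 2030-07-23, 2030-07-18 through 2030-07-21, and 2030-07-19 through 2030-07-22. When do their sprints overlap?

First set merges to 2030-06-17 through 2030-06-26, 2030-06-28 through 2030-07-05, 2030-07-09 through 2030-07-14, 2030-07-17 through 2030-07-19.
Second set merges to 2030-06-23 through 2030-07-07, 2030-07-16 through 2030-07-23.
2030-06-17 through 2030-06-26 ∩ B → 2030-06-23 through 2030-06-26.
2030-06-28 through 2030-07-05 ∩ B → 2030-06-28 through 2030-07-05.
2030-07-09 through 2030-07-14 meets no B interval.
2030-07-17 through 2030-07-19 ∩ B → 2030-07-17 through 2030-07-19.

2030-06-23 through 2030-06-26, 2030-06-28 through 2030-07-05, 2030-07-17 through 2030-07-19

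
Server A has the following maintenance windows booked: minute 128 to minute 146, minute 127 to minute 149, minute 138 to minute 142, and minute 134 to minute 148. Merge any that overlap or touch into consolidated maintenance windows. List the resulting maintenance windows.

Sort by start: minute 127 to minute 149, minute 128 to minute 146, minute 134 to minute 148, minute 138 to minute 142.
minute 128 to minute 146 overlaps/touches minute 127 to minute 149 → extend to minute 127 to minute 149.
minute 134 to minute 148 overlaps/touches minute 127 to minute 149 → extend to minute 127 to minute 149.
minute 138 to minute 142 overlaps/touches minute 127 to minute 149 → extend to minute 127 to minute 149.

minute 127 to minute 149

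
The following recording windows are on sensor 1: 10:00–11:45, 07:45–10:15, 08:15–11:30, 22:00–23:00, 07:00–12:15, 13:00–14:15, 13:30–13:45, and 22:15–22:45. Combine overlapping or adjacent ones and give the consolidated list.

07:00–12:15, 13:00–14:15, 22:00–23:00

Sort by start: 07:00–12:15, 07:45–10:15, 08:15–11:30, 10:00–11:45, 13:00–14:15, 13:30–13:45, 22:00–23:00, 22:15–22:45.
07:45–10:15 overlaps/touches 07:00–12:15 → extend to 07:00–12:15.
08:15–11:30 overlaps/touches 07:00–12:15 → extend to 07:00–12:15.
10:00–11:45 overlaps/touches 07:00–12:15 → extend to 07:00–12:15.
13:00–14:15 is disjoint → start new block.
13:30–13:45 overlaps/touches 13:00–14:15 → extend to 13:00–14:15.
22:00–23:00 is disjoint → start new block.
22:15–22:45 overlaps/touches 22:00–23:00 → extend to 22:00–23:00.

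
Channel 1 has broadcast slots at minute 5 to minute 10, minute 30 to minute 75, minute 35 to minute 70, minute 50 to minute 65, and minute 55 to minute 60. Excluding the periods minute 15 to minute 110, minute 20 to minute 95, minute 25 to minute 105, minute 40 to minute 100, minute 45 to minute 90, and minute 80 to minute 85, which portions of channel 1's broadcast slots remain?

Merge the first list: minute 5 to minute 10, minute 30 to minute 75.
Merge the second list: minute 15 to minute 110.
minute 5 to minute 10: no B overlap → unchanged.
minute 30 to minute 75: fully covered by B → removed.

minute 5 to minute 10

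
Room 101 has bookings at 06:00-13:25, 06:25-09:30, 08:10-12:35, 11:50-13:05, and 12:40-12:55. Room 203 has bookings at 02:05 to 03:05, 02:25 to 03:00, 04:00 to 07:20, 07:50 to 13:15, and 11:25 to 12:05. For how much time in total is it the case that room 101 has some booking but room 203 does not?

Merge the first list: 06:00–13:25.
Merge the second list: 02:05–03:05, 04:00–07:20, 07:50–13:15.
A \ B = 07:20–07:50, 13:15–13:25.
Total: 30 min + 10 min = 40 min.

40 min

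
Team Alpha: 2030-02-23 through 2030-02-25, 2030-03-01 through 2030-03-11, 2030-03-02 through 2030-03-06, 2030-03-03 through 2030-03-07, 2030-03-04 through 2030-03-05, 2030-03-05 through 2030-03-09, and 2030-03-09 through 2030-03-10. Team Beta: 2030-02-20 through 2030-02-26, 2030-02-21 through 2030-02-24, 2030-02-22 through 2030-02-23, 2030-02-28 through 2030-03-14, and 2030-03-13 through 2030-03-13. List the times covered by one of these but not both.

Merge the first list: 2030-02-23 through 2030-02-25, 2030-03-01 through 2030-03-11.
Merge the second list: 2030-02-20 through 2030-02-26, 2030-02-28 through 2030-03-14.
A but not B: none.
B but not A: 2030-02-20 through 2030-02-22, 2030-02-26 through 2030-02-26, 2030-02-28 through 2030-02-28, 2030-03-12 through 2030-03-14.
Combining gives A △ B.

2030-02-20 through 2030-02-22, 2030-02-26 through 2030-02-26, 2030-02-28 through 2030-02-28, 2030-03-12 through 2030-03-14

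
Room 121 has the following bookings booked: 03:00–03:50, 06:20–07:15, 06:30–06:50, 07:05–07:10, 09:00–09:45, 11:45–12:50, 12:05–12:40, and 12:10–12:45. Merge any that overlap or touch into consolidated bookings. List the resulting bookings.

06:20–07:15 is disjoint → start new block.
06:30–06:50 overlaps/touches 06:20–07:15 → extend to 06:20–07:15.
07:05–07:10 overlaps/touches 06:20–07:15 → extend to 06:20–07:15.
09:00–09:45 is disjoint → start new block.
11:45–12:50 is disjoint → start new block.
12:05–12:40 overlaps/touches 11:45–12:50 → extend to 11:45–12:50.
12:10–12:45 overlaps/touches 11:45–12:50 → extend to 11:45–12:50.

03:00–03:50, 06:20–07:15, 09:00–09:45, 11:45–12:50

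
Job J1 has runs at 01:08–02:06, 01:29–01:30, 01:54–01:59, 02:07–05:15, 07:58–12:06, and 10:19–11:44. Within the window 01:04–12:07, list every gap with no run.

After merging, the occupied span is 01:08-02:06, 02:07-05:15, 07:58-12:06.
Uncovered inside 01:04-12:07: 01:04-01:08, 02:06-02:07, 05:15-07:58, 12:06-12:07.

01:04-01:08, 02:06-02:07, 05:15-07:58, 12:06-12:07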